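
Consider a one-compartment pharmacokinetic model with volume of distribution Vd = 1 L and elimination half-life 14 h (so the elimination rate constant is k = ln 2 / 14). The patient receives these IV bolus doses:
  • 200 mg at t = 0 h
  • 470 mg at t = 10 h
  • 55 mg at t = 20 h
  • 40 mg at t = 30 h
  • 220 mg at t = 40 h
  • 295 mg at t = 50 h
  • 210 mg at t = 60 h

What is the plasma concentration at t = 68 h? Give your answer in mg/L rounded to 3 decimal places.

k = ln 2 / 14 = 0.04951 per h
Dose 1 (200 mg at t=0 h): 200·exp(−0.04951·68) = 6.901 mg/L
Dose 2 (470 mg at t=10 h): 470·exp(−0.04951·58) = 26.606 mg/L
Dose 3 (55 mg at t=20 h): 55·exp(−0.04951·48) = 5.108 mg/L
Dose 4 (40 mg at t=30 h): 40·exp(−0.04951·38) = 6.095 mg/L
Dose 5 (220 mg at t=40 h): 220·exp(−0.04951·28) = 55.000 mg/L
Dose 6 (295 mg at t=50 h): 295·exp(−0.04951·18) = 120.999 mg/L
Dose 7 (210 mg at t=60 h): 210·exp(−0.04951·8) = 141.320 mg/L
C(68) = 6.901 + 26.606 + 5.108 + 6.095 + 55.000 + 120.999 + 141.320 = 362.028 mg/L

362.028 mg/L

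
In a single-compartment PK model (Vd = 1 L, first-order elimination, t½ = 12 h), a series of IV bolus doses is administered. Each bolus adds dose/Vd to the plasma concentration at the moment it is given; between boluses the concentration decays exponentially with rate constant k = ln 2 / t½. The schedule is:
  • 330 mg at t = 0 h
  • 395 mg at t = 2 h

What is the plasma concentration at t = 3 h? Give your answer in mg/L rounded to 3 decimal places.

650.326 mg/L

k = ln 2 / 12 = 0.05776 per h
Dose 1 (330 mg at t=0 h): 330·exp(−0.05776·3) = 277.496 mg/L
Dose 2 (395 mg at t=2 h): 395·exp(−0.05776·1) = 372.830 mg/L
C(3) = 277.496 + 372.830 = 650.326 mg/L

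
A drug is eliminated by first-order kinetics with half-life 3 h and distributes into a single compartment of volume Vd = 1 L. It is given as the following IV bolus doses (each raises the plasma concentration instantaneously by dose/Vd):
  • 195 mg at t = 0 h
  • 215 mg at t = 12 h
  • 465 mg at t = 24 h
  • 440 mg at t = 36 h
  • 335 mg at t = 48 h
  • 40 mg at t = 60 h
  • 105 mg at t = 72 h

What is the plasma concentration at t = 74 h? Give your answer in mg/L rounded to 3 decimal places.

k = ln 2 / 3 = 0.23105 per h
Dose 1 (195 mg at t=0 h): 195·exp(−0.23105·74) = 0.000 mg/L
Dose 2 (215 mg at t=12 h): 215·exp(−0.23105·62) = 0.000 mg/L
Dose 3 (465 mg at t=24 h): 465·exp(−0.23105·50) = 0.004 mg/L
Dose 4 (440 mg at t=36 h): 440·exp(−0.23105·38) = 0.068 mg/L
Dose 5 (335 mg at t=48 h): 335·exp(−0.23105·26) = 0.824 mg/L
Dose 6 (40 mg at t=60 h): 40·exp(−0.23105·14) = 1.575 mg/L
Dose 7 (105 mg at t=72 h): 105·exp(−0.23105·2) = 66.146 mg/L
C(74) = 0.000 + 0.000 + 0.004 + 0.068 + 0.824 + 1.575 + 66.146 = 68.617 mg/L

68.617 mg/L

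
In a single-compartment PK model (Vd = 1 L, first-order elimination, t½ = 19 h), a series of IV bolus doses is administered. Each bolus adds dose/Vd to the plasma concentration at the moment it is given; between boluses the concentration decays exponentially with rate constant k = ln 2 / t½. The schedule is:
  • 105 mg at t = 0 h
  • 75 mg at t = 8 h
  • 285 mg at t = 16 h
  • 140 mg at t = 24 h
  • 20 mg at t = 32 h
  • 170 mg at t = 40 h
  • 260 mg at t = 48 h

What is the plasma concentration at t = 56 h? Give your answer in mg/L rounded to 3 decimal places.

k = ln 2 / 19 = 0.03648 per h
Dose 1 (105 mg at t=0 h): 105·exp(−0.03648·56) = 13.613 mg/L
Dose 2 (75 mg at t=8 h): 75·exp(−0.03648·48) = 13.019 mg/L
Dose 3 (285 mg at t=16 h): 285·exp(−0.03648·40) = 66.237 mg/L
Dose 4 (140 mg at t=24 h): 140·exp(−0.03648·32) = 43.564 mg/L
Dose 5 (20 mg at t=32 h): 20·exp(−0.03648·24) = 8.333 mg/L
Dose 6 (170 mg at t=40 h): 170·exp(−0.03648·16) = 94.831 mg/L
Dose 7 (260 mg at t=48 h): 260·exp(−0.03648·8) = 194.189 mg/L
C(56) = 13.613 + 13.019 + 66.237 + 43.564 + 8.333 + 94.831 + 194.189 = 433.784 mg/L

433.784 mg/L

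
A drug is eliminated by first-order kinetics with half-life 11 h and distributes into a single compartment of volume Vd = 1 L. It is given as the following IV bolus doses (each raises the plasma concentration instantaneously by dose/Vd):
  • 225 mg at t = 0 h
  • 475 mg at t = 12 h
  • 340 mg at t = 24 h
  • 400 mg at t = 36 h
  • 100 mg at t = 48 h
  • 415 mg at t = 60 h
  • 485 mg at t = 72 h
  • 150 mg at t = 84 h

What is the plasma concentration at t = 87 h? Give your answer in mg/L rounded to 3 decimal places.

k = ln 2 / 11 = 0.06301 per h
Dose 1 (225 mg at t=0 h): 225·exp(−0.06301·87) = 0.936 mg/L
Dose 2 (475 mg at t=12 h): 475·exp(−0.06301·75) = 4.209 mg/L
Dose 3 (340 mg at t=24 h): 340·exp(−0.06301·63) = 6.418 mg/L
Dose 4 (400 mg at t=36 h): 400·exp(−0.06301·51) = 16.083 mg/L
Dose 5 (100 mg at t=48 h): 100·exp(−0.06301·39) = 8.565 mg/L
Dose 6 (415 mg at t=60 h): 415·exp(−0.06301·27) = 75.711 mg/L
Dose 7 (485 mg at t=72 h): 485·exp(−0.06301·15) = 188.472 mg/L
Dose 8 (150 mg at t=84 h): 150·exp(−0.06301·3) = 124.163 mg/L
C(87) = 0.936 + 4.209 + 6.418 + 16.083 + 8.565 + 75.711 + 188.472 + 124.163 = 424.557 mg/L

424.557 mg/L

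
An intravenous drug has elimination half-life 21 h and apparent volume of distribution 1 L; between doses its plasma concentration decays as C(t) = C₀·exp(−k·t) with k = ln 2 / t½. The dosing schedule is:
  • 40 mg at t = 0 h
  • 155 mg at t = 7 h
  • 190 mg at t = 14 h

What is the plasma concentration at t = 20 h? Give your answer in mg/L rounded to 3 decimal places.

k = ln 2 / 21 = 0.03301 per h
Dose 1 (40 mg at t=0 h): 40·exp(−0.03301·20) = 20.671 mg/L
Dose 2 (155 mg at t=7 h): 155·exp(−0.03301·13) = 100.921 mg/L
Dose 3 (190 mg at t=14 h): 190·exp(−0.03301·6) = 155.864 mg/L
C(20) = 20.671 + 100.921 + 155.864 = 277.455 mg/L

277.455 mg/L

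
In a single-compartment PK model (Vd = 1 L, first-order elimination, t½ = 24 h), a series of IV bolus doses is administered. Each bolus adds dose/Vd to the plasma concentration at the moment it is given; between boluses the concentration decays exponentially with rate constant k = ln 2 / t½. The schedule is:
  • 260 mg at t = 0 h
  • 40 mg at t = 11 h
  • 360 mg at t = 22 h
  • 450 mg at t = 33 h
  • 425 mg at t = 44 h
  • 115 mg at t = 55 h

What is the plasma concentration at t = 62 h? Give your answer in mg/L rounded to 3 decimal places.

707.348 mg/L

k = ln 2 / 24 = 0.02888 per h
Dose 1 (260 mg at t=0 h): 260·exp(−0.02888·62) = 43.382 mg/L
Dose 2 (40 mg at t=11 h): 40·exp(−0.02888·51) = 9.170 mg/L
Dose 3 (360 mg at t=22 h): 360·exp(−0.02888·40) = 113.393 mg/L
Dose 4 (450 mg at t=33 h): 450·exp(−0.02888·29) = 194.746 mg/L
Dose 5 (425 mg at t=44 h): 425·exp(−0.02888·18) = 252.707 mg/L
Dose 6 (115 mg at t=55 h): 115·exp(−0.02888·7) = 93.950 mg/L
C(62) = 43.382 + 9.170 + 113.393 + 194.746 + 252.707 + 93.950 = 707.348 mg/L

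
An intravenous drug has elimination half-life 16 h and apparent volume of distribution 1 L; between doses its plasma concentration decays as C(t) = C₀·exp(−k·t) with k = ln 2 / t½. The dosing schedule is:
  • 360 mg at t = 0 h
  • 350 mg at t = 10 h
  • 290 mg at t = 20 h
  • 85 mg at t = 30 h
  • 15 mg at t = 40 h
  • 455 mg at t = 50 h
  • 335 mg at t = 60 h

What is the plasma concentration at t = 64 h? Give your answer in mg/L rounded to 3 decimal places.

653.925 mg/L

k = ln 2 / 16 = 0.04332 per h
Dose 1 (360 mg at t=0 h): 360·exp(−0.04332·64) = 22.500 mg/L
Dose 2 (350 mg at t=10 h): 350·exp(−0.04332·54) = 33.736 mg/L
Dose 3 (290 mg at t=20 h): 290·exp(−0.04332·44) = 43.109 mg/L
Dose 4 (85 mg at t=30 h): 85·exp(−0.04332·34) = 19.486 mg/L
Dose 5 (15 mg at t=40 h): 15·exp(−0.04332·24) = 5.303 mg/L
Dose 6 (455 mg at t=50 h): 455·exp(−0.04332·14) = 248.091 mg/L
Dose 7 (335 mg at t=60 h): 335·exp(−0.04332·4) = 281.700 mg/L
C(64) = 22.500 + 33.736 + 43.109 + 19.486 + 5.303 + 248.091 + 281.700 = 653.925 mg/L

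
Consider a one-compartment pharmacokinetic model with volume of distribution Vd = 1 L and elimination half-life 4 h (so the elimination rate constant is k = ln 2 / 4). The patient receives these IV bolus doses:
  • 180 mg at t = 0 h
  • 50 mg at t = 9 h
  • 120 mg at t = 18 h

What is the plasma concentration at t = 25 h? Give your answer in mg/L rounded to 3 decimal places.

41.166 mg/L

k = ln 2 / 4 = 0.17329 per h
Dose 1 (180 mg at t=0 h): 180·exp(−0.17329·25) = 2.365 mg/L
Dose 2 (50 mg at t=9 h): 50·exp(−0.17329·16) = 3.125 mg/L
Dose 3 (120 mg at t=18 h): 120·exp(−0.17329·7) = 35.676 mg/L
C(25) = 2.365 + 3.125 + 35.676 = 41.166 mg/L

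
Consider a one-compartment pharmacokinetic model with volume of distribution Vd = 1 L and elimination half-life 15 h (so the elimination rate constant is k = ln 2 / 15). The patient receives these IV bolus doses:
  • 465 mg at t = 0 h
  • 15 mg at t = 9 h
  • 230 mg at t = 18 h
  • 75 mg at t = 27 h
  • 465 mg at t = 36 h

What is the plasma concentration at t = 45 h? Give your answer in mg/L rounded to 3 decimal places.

466.448 mg/L

k = ln 2 / 15 = 0.04621 per h
Dose 1 (465 mg at t=0 h): 465·exp(−0.04621·45) = 58.125 mg/L
Dose 2 (15 mg at t=9 h): 15·exp(−0.04621·36) = 2.842 mg/L
Dose 3 (230 mg at t=18 h): 230·exp(−0.04621·27) = 66.050 mg/L
Dose 4 (75 mg at t=27 h): 75·exp(−0.04621·18) = 32.646 mg/L
Dose 5 (465 mg at t=36 h): 465·exp(−0.04621·9) = 306.786 mg/L
C(45) = 58.125 + 2.842 + 66.050 + 32.646 + 306.786 = 466.448 mg/L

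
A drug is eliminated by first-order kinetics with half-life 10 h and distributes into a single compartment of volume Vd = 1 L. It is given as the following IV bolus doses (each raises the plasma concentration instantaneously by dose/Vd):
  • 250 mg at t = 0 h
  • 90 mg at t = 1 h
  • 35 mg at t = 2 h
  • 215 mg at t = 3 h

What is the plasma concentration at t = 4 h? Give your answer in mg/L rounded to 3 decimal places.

493.639 mg/L

k = ln 2 / 10 = 0.06931 per h
Dose 1 (250 mg at t=0 h): 250·exp(−0.06931·4) = 189.465 mg/L
Dose 2 (90 mg at t=1 h): 90·exp(−0.06931·3) = 73.103 mg/L
Dose 3 (35 mg at t=2 h): 35·exp(−0.06931·2) = 30.469 mg/L
Dose 4 (215 mg at t=3 h): 215·exp(−0.06931·1) = 200.602 mg/L
C(4) = 189.465 + 73.103 + 30.469 + 200.602 = 493.639 mg/L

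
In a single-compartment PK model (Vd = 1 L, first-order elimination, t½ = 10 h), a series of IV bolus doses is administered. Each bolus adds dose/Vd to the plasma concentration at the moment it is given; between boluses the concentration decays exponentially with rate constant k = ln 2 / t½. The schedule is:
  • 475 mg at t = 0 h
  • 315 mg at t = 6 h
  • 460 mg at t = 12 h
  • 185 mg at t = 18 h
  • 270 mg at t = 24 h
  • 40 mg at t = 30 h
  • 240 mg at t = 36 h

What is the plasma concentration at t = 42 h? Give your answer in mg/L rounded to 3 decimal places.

397.662 mg/L

k = ln 2 / 10 = 0.06931 per h
Dose 1 (475 mg at t=0 h): 475·exp(−0.06931·42) = 25.844 mg/L
Dose 2 (315 mg at t=6 h): 315·exp(−0.06931·36) = 25.978 mg/L
Dose 3 (460 mg at t=12 h): 460·exp(−0.06931·30) = 57.500 mg/L
Dose 4 (185 mg at t=18 h): 185·exp(−0.06931·24) = 35.051 mg/L
Dose 5 (270 mg at t=24 h): 270·exp(−0.06931·18) = 77.537 mg/L
Dose 6 (40 mg at t=30 h): 40·exp(−0.06931·12) = 17.411 mg/L
Dose 7 (240 mg at t=36 h): 240·exp(−0.06931·6) = 158.341 mg/L
C(42) = 25.844 + 25.978 + 57.500 + 35.051 + 77.537 + 17.411 + 158.341 = 397.662 mg/L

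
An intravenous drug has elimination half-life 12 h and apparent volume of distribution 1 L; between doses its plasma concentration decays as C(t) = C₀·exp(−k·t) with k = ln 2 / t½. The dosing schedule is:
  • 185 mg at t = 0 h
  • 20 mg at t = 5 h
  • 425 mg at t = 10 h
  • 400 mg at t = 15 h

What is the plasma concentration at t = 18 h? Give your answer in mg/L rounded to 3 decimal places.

k = ln 2 / 12 = 0.05776 per h
Dose 1 (185 mg at t=0 h): 185·exp(−0.05776·18) = 65.407 mg/L
Dose 2 (20 mg at t=5 h): 20·exp(−0.05776·13) = 9.439 mg/L
Dose 3 (425 mg at t=10 h): 425·exp(−0.05776·8) = 267.733 mg/L
Dose 4 (400 mg at t=15 h): 400·exp(−0.05776·3) = 336.359 mg/L
C(18) = 65.407 + 9.439 + 267.733 + 336.359 = 678.938 mg/L

678.938 mg/L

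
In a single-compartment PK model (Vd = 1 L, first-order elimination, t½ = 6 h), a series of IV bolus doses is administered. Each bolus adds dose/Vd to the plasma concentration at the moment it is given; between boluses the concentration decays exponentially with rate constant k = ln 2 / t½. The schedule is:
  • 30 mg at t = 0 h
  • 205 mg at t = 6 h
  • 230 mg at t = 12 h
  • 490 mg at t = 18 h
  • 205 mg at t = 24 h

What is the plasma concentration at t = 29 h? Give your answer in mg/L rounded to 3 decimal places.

k = ln 2 / 6 = 0.11552 per h
Dose 1 (30 mg at t=0 h): 30·exp(−0.11552·29) = 1.052 mg/L
Dose 2 (205 mg at t=6 h): 205·exp(−0.11552·23) = 14.382 mg/L
Dose 3 (230 mg at t=12 h): 230·exp(−0.11552·17) = 32.271 mg/L
Dose 4 (490 mg at t=18 h): 490·exp(−0.11552·11) = 137.502 mg/L
Dose 5 (205 mg at t=24 h): 205·exp(−0.11552·5) = 115.052 mg/L
C(29) = 1.052 + 14.382 + 32.271 + 137.502 + 115.052 = 300.259 mg/L

300.259 mg/L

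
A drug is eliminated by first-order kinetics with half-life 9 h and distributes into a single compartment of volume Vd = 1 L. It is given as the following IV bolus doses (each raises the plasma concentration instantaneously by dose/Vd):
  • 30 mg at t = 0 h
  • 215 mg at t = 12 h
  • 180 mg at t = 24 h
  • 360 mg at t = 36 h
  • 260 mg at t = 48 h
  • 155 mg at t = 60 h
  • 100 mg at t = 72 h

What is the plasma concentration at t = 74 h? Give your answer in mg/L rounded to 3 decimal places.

k = ln 2 / 9 = 0.07702 per h
Dose 1 (30 mg at t=0 h): 30·exp(−0.07702·74) = 0.100 mg/L
Dose 2 (215 mg at t=12 h): 215·exp(−0.07702·62) = 1.814 mg/L
Dose 3 (180 mg at t=24 h): 180·exp(−0.07702·50) = 3.827 mg/L
Dose 4 (360 mg at t=36 h): 360·exp(−0.07702·38) = 19.288 mg/L
Dose 5 (260 mg at t=48 h): 260·exp(−0.07702·26) = 35.102 mg/L
Dose 6 (155 mg at t=60 h): 155·exp(−0.07702·14) = 52.731 mg/L
Dose 7 (100 mg at t=72 h): 100·exp(−0.07702·2) = 85.724 mg/L
C(74) = 0.100 + 1.814 + 3.827 + 19.288 + 35.102 + 52.731 + 85.724 = 198.587 mg/L

198.587 mg/L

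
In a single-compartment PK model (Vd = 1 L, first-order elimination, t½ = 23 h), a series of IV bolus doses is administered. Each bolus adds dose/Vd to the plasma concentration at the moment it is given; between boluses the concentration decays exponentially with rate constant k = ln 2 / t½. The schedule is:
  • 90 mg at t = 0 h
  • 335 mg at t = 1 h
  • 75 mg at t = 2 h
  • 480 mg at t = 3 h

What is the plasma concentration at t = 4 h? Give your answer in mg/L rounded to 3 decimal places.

922.184 mg/L

k = ln 2 / 23 = 0.03014 per h
Dose 1 (90 mg at t=0 h): 90·exp(−0.03014·4) = 79.779 mg/L
Dose 2 (335 mg at t=1 h): 335·exp(−0.03014·3) = 306.041 mg/L
Dose 3 (75 mg at t=2 h): 75·exp(−0.03014·2) = 70.613 mg/L
Dose 4 (480 mg at t=3 h): 480·exp(−0.03014·1) = 465.750 mg/L
C(4) = 79.779 + 306.041 + 70.613 + 465.750 = 922.184 mg/L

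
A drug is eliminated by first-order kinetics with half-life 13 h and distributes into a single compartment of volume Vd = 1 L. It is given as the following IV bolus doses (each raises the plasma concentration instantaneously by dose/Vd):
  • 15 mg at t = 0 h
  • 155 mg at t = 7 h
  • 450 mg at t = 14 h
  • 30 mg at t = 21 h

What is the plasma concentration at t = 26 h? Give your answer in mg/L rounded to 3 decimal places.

k = ln 2 / 13 = 0.05332 per h
Dose 1 (15 mg at t=0 h): 15·exp(−0.05332·26) = 3.750 mg/L
Dose 2 (155 mg at t=7 h): 155·exp(−0.05332·19) = 56.281 mg/L
Dose 3 (450 mg at t=14 h): 450·exp(−0.05332·12) = 237.322 mg/L
Dose 4 (30 mg at t=21 h): 30·exp(−0.05332·5) = 22.979 mg/L
C(26) = 3.750 + 56.281 + 237.322 + 22.979 = 320.333 mg/L

320.333 mg/L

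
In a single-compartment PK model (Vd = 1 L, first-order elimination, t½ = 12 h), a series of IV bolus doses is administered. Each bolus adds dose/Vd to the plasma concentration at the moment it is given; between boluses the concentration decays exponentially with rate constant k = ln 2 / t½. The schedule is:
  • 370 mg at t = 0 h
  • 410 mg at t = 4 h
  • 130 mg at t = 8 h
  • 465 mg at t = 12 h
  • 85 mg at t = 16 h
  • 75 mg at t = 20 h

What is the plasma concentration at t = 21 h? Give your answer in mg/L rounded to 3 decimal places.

k = ln 2 / 12 = 0.05776 per h
Dose 1 (370 mg at t=0 h): 370·exp(−0.05776·21) = 110.002 mg/L
Dose 2 (410 mg at t=4 h): 410·exp(−0.05776·17) = 153.576 mg/L
Dose 3 (130 mg at t=8 h): 130·exp(−0.05776·13) = 61.352 mg/L
Dose 4 (465 mg at t=12 h): 465·exp(−0.05776·9) = 276.491 mg/L
Dose 5 (85 mg at t=16 h): 85·exp(−0.05776·5) = 63.678 mg/L
Dose 6 (75 mg at t=20 h): 75·exp(−0.05776·1) = 70.791 mg/L
C(21) = 110.002 + 153.576 + 61.352 + 276.491 + 63.678 + 70.791 = 735.889 mg/L

735.889 mg/L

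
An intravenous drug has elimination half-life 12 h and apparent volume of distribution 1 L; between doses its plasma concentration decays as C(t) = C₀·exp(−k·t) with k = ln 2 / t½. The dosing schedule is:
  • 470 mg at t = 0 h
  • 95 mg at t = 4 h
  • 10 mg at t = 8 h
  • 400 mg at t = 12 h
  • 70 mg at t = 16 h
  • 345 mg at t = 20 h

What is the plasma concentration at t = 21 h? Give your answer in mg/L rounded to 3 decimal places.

k = ln 2 / 12 = 0.05776 per h
Dose 1 (470 mg at t=0 h): 470·exp(−0.05776·21) = 139.732 mg/L
Dose 2 (95 mg at t=4 h): 95·exp(−0.05776·17) = 35.585 mg/L
Dose 3 (10 mg at t=8 h): 10·exp(−0.05776·13) = 4.719 mg/L
Dose 4 (400 mg at t=12 h): 400·exp(−0.05776·9) = 237.841 mg/L
Dose 5 (70 mg at t=16 h): 70·exp(−0.05776·5) = 52.441 mg/L
Dose 6 (345 mg at t=20 h): 345·exp(−0.05776·1) = 325.637 mg/L
C(21) = 139.732 + 35.585 + 4.719 + 237.841 + 52.441 + 325.637 = 795.955 mg/L

795.955 mg/L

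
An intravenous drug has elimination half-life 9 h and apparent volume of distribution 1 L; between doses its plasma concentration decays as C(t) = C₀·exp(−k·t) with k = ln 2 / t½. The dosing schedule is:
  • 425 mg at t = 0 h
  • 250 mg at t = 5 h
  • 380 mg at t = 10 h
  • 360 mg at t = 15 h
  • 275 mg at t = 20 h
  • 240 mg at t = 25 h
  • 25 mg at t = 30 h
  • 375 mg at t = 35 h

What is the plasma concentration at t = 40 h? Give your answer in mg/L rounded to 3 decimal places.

k = ln 2 / 9 = 0.07702 per h
Dose 1 (425 mg at t=0 h): 425·exp(−0.07702·40) = 19.520 mg/L
Dose 2 (250 mg at t=5 h): 250·exp(−0.07702·35) = 16.876 mg/L
Dose 3 (380 mg at t=10 h): 380·exp(−0.07702·30) = 37.701 mg/L
Dose 4 (360 mg at t=15 h): 360·exp(−0.07702·25) = 52.494 mg/L
Dose 5 (275 mg at t=20 h): 275·exp(−0.07702·20) = 58.936 mg/L
Dose 6 (240 mg at t=25 h): 240·exp(−0.07702·15) = 75.595 mg/L
Dose 7 (25 mg at t=30 h): 25·exp(−0.07702·10) = 11.573 mg/L
Dose 8 (375 mg at t=35 h): 375·exp(−0.07702·5) = 255.148 mg/L
C(40) = 19.520 + 16.876 + 37.701 + 52.494 + 58.936 + 75.595 + 11.573 + 255.148 = 527.843 mg/L

527.843 mg/L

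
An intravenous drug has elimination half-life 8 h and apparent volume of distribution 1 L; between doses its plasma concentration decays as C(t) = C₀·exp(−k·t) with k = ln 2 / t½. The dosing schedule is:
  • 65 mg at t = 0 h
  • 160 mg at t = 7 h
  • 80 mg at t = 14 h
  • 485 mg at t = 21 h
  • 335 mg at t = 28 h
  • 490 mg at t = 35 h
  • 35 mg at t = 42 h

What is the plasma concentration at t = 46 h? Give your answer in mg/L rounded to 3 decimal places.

351.348 mg/L

k = ln 2 / 8 = 0.08664 per h
Dose 1 (65 mg at t=0 h): 65·exp(−0.08664·46) = 1.208 mg/L
Dose 2 (160 mg at t=7 h): 160·exp(−0.08664·39) = 5.453 mg/L
Dose 3 (80 mg at t=14 h): 80·exp(−0.08664·32) = 5.000 mg/L
Dose 4 (485 mg at t=21 h): 485·exp(−0.08664·25) = 55.593 mg/L
Dose 5 (335 mg at t=28 h): 335·exp(−0.08664·18) = 70.425 mg/L
Dose 6 (490 mg at t=35 h): 490·exp(−0.08664·11) = 188.921 mg/L
Dose 7 (35 mg at t=42 h): 35·exp(−0.08664·4) = 24.749 mg/L
C(46) = 1.208 + 5.453 + 5.000 + 55.593 + 70.425 + 188.921 + 24.749 = 351.348 mg/L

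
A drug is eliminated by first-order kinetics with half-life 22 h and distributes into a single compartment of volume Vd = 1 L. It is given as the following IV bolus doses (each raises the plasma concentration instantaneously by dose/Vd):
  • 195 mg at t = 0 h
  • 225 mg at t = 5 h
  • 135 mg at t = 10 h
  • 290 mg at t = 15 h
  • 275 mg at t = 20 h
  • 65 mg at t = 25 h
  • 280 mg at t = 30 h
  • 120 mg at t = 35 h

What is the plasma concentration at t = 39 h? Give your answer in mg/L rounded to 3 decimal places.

k = ln 2 / 22 = 0.03151 per h
Dose 1 (195 mg at t=0 h): 195·exp(−0.03151·39) = 57.068 mg/L
Dose 2 (225 mg at t=5 h): 225·exp(−0.03151·34) = 77.082 mg/L
Dose 3 (135 mg at t=10 h): 135·exp(−0.03151·29) = 54.140 mg/L
Dose 4 (290 mg at t=15 h): 290·exp(−0.03151·24) = 136.145 mg/L
Dose 5 (275 mg at t=20 h): 275·exp(−0.03151·19) = 151.131 mg/L
Dose 6 (65 mg at t=25 h): 65·exp(−0.03151·14) = 41.817 mg/L
Dose 7 (280 mg at t=30 h): 280·exp(−0.03151·9) = 210.867 mg/L
Dose 8 (120 mg at t=35 h): 120·exp(−0.03151·4) = 105.791 mg/L
C(39) = 57.068 + 77.082 + 54.140 + 136.145 + 151.131 + 41.817 + 210.867 + 105.791 = 834.041 mg/L

834.041 mg/L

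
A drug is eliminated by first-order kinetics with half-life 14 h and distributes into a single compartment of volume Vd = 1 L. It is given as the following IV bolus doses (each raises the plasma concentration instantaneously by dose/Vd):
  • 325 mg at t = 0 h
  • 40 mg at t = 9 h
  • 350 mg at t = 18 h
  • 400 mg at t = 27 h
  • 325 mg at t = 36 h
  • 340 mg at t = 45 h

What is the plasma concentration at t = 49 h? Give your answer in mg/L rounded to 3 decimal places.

k = ln 2 / 14 = 0.04951 per h
Dose 1 (325 mg at t=0 h): 325·exp(−0.04951·49) = 28.726 mg/L
Dose 2 (40 mg at t=9 h): 40·exp(−0.04951·40) = 5.520 mg/L
Dose 3 (350 mg at t=18 h): 350·exp(−0.04951·31) = 75.423 mg/L
Dose 4 (400 mg at t=27 h): 400·exp(−0.04951·22) = 134.590 mg/L
Dose 5 (325 mg at t=36 h): 325·exp(−0.04951·13) = 170.748 mg/L
Dose 6 (340 mg at t=45 h): 340·exp(−0.04951·4) = 278.914 mg/L
C(49) = 28.726 + 5.520 + 75.423 + 134.590 + 170.748 + 278.914 = 693.921 mg/L

693.921 mg/L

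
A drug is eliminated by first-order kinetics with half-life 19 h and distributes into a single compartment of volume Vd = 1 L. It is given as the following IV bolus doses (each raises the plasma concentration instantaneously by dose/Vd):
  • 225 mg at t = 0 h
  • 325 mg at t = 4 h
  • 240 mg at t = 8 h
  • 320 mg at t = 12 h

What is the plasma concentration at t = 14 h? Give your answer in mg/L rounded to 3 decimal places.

850.969 mg/L

k = ln 2 / 19 = 0.03648 per h
Dose 1 (225 mg at t=0 h): 225·exp(−0.03648·14) = 135.012 mg/L
Dose 2 (325 mg at t=4 h): 325·exp(−0.03648·10) = 225.656 mg/L
Dose 3 (240 mg at t=8 h): 240·exp(−0.03648·6) = 192.819 mg/L
Dose 4 (320 mg at t=12 h): 320·exp(−0.03648·2) = 297.483 mg/L
C(14) = 135.012 + 225.656 + 192.819 + 297.483 = 850.969 mg/L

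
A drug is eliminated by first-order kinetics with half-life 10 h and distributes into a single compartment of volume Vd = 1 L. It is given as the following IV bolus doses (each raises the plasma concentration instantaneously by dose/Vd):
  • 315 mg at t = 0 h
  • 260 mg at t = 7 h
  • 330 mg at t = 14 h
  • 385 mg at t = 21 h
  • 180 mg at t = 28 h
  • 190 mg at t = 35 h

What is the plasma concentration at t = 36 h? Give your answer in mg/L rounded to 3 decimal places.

k = ln 2 / 10 = 0.06931 per h
Dose 1 (315 mg at t=0 h): 315·exp(−0.06931·36) = 25.978 mg/L
Dose 2 (260 mg at t=7 h): 260·exp(−0.06931·29) = 34.833 mg/L
Dose 3 (330 mg at t=14 h): 330·exp(−0.06931·22) = 71.820 mg/L
Dose 4 (385 mg at t=21 h): 385·exp(−0.06931·15) = 136.118 mg/L
Dose 5 (180 mg at t=28 h): 180·exp(−0.06931·8) = 103.383 mg/L
Dose 6 (190 mg at t=35 h): 190·exp(−0.06931·1) = 177.276 mg/L
C(36) = 25.978 + 34.833 + 71.820 + 136.118 + 103.383 + 177.276 = 549.408 mg/L

549.408 mg/L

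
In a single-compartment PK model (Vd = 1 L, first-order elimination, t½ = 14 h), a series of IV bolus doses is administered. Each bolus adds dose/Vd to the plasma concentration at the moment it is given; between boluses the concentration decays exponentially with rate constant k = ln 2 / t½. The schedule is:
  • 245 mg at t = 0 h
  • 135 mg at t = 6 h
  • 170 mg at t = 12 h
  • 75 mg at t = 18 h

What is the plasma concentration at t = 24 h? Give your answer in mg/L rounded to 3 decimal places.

k = ln 2 / 14 = 0.04951 per h
Dose 1 (245 mg at t=0 h): 245·exp(−0.04951·24) = 74.665 mg/L
Dose 2 (135 mg at t=6 h): 135·exp(−0.04951·18) = 55.373 mg/L
Dose 3 (170 mg at t=12 h): 170·exp(−0.04951·12) = 93.848 mg/L
Dose 4 (75 mg at t=18 h): 75·exp(−0.04951·6) = 55.725 mg/L
C(24) = 74.665 + 55.373 + 93.848 + 55.725 = 279.610 mg/L

279.610 mg/L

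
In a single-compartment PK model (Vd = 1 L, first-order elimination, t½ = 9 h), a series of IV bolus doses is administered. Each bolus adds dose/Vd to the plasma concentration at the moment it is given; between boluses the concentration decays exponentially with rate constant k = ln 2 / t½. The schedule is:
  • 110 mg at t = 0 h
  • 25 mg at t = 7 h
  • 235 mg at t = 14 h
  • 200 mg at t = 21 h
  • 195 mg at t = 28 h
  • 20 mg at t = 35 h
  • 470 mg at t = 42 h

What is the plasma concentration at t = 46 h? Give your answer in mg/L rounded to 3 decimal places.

456.283 mg/L

k = ln 2 / 9 = 0.07702 per h
Dose 1 (110 mg at t=0 h): 110·exp(−0.07702·46) = 3.183 mg/L
Dose 2 (25 mg at t=7 h): 25·exp(−0.07702·39) = 1.240 mg/L
Dose 3 (235 mg at t=14 h): 235·exp(−0.07702·32) = 19.987 mg/L
Dose 4 (200 mg at t=21 h): 200·exp(−0.07702·25) = 29.163 mg/L
Dose 5 (195 mg at t=28 h): 195·exp(−0.07702·18) = 48.750 mg/L
Dose 6 (20 mg at t=35 h): 20·exp(−0.07702·11) = 8.572 mg/L
Dose 7 (470 mg at t=42 h): 470·exp(−0.07702·4) = 345.388 mg/L
C(46) = 3.183 + 1.240 + 19.987 + 29.163 + 48.750 + 8.572 + 345.388 = 456.283 mg/L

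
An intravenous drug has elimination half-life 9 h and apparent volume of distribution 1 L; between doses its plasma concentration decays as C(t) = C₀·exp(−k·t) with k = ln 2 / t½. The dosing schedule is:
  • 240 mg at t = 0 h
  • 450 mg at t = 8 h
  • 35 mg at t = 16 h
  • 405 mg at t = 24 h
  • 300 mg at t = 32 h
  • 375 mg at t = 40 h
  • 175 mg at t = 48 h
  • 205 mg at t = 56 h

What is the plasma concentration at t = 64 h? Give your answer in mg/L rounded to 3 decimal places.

273.548 mg/L

k = ln 2 / 9 = 0.07702 per h
Dose 1 (240 mg at t=0 h): 240·exp(−0.07702·64) = 1.736 mg/L
Dose 2 (450 mg at t=8 h): 450·exp(−0.07702·56) = 6.027 mg/L
Dose 3 (35 mg at t=16 h): 35·exp(−0.07702·48) = 0.868 mg/L
Dose 4 (405 mg at t=24 h): 405·exp(−0.07702·40) = 18.601 mg/L
Dose 5 (300 mg at t=32 h): 300·exp(−0.07702·32) = 25.515 mg/L
Dose 6 (375 mg at t=40 h): 375·exp(−0.07702·24) = 59.059 mg/L
Dose 7 (175 mg at t=48 h): 175·exp(−0.07702·16) = 51.036 mg/L
Dose 8 (205 mg at t=56 h): 205·exp(−0.07702·8) = 110.706 mg/L
C(64) = 1.736 + 6.027 + 0.868 + 18.601 + 25.515 + 59.059 + 51.036 + 110.706 = 273.548 mg/L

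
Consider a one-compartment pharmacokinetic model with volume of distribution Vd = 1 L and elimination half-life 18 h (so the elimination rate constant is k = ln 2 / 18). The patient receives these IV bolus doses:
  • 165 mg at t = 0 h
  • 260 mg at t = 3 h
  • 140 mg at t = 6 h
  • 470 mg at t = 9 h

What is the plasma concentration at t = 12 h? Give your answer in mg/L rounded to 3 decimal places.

k = ln 2 / 18 = 0.03851 per h
Dose 1 (165 mg at t=0 h): 165·exp(−0.03851·12) = 103.943 mg/L
Dose 2 (260 mg at t=3 h): 260·exp(−0.03851·9) = 183.848 mg/L
Dose 3 (140 mg at t=6 h): 140·exp(−0.03851·6) = 111.118 mg/L
Dose 4 (470 mg at t=9 h): 470·exp(−0.03851·3) = 418.722 mg/L
C(12) = 103.943 + 183.848 + 111.118 + 418.722 = 817.632 mg/L

817.632 mg/L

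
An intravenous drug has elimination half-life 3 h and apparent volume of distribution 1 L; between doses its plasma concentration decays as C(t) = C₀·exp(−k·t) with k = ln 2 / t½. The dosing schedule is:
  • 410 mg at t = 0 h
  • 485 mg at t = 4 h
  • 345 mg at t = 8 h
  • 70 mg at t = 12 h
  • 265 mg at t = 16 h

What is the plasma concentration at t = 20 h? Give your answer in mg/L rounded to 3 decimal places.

153.817 mg/L

k = ln 2 / 3 = 0.23105 per h
Dose 1 (410 mg at t=0 h): 410·exp(−0.23105·20) = 4.036 mg/L
Dose 2 (485 mg at t=4 h): 485·exp(−0.23105·16) = 12.030 mg/L
Dose 3 (345 mg at t=8 h): 345·exp(−0.23105·12) = 21.562 mg/L
Dose 4 (70 mg at t=12 h): 70·exp(−0.23105·8) = 11.024 mg/L
Dose 5 (265 mg at t=16 h): 265·exp(−0.23105·4) = 105.165 mg/L
C(20) = 4.036 + 12.030 + 21.562 + 11.024 + 105.165 = 153.817 mg/L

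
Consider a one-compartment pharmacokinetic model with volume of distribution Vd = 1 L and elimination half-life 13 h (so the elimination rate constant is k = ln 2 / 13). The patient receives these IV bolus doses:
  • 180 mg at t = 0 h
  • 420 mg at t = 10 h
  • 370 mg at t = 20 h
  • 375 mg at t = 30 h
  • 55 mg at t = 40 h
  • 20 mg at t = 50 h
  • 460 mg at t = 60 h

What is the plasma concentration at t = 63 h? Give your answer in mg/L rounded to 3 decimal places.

k = ln 2 / 13 = 0.05332 per h
Dose 1 (180 mg at t=0 h): 180·exp(−0.05332·63) = 6.258 mg/L
Dose 2 (420 mg at t=10 h): 420·exp(−0.05332·53) = 24.887 mg/L
Dose 3 (370 mg at t=20 h): 370·exp(−0.05332·43) = 37.367 mg/L
Dose 4 (375 mg at t=30 h): 375·exp(−0.05332·33) = 64.547 mg/L
Dose 5 (55 mg at t=40 h): 55·exp(−0.05332·23) = 16.135 mg/L
Dose 6 (20 mg at t=50 h): 20·exp(−0.05332·13) = 10.000 mg/L
Dose 7 (460 mg at t=60 h): 460·exp(−0.05332·3) = 392.003 mg/L
C(63) = 6.258 + 24.887 + 37.367 + 64.547 + 16.135 + 10.000 + 392.003 = 551.197 mg/L

551.197 mg/L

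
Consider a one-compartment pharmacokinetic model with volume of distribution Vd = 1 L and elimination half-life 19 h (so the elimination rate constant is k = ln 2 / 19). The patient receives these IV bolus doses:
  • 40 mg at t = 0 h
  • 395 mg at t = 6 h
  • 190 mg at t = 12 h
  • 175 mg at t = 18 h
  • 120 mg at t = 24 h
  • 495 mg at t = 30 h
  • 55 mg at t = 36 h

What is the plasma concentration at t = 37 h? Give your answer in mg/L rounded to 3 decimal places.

812.829 mg/L

k = ln 2 / 19 = 0.03648 per h
Dose 1 (40 mg at t=0 h): 40·exp(−0.03648·37) = 10.372 mg/L
Dose 2 (395 mg at t=6 h): 395·exp(−0.03648·31) = 127.480 mg/L
Dose 3 (190 mg at t=12 h): 190·exp(−0.03648·25) = 76.324 mg/L
Dose 4 (175 mg at t=18 h): 175·exp(−0.03648·19) = 87.500 mg/L
Dose 5 (120 mg at t=24 h): 120·exp(−0.03648·13) = 74.682 mg/L
Dose 6 (495 mg at t=30 h): 495·exp(−0.03648·7) = 383.442 mg/L
Dose 7 (55 mg at t=36 h): 55·exp(−0.03648·1) = 53.030 mg/L
C(37) = 10.372 + 127.480 + 76.324 + 87.500 + 74.682 + 383.442 + 53.030 = 812.829 mg/L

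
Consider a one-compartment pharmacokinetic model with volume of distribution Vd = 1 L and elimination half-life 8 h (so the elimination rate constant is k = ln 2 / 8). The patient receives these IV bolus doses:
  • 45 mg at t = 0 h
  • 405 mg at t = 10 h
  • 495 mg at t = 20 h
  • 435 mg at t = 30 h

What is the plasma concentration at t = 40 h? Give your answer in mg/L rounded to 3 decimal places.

k = ln 2 / 8 = 0.08664 per h
Dose 1 (45 mg at t=0 h): 45·exp(−0.08664·40) = 1.406 mg/L
Dose 2 (405 mg at t=10 h): 405·exp(−0.08664·30) = 30.102 mg/L
Dose 3 (495 mg at t=20 h): 495·exp(−0.08664·20) = 87.504 mg/L
Dose 4 (435 mg at t=30 h): 435·exp(−0.08664·10) = 182.895 mg/L
C(40) = 1.406 + 30.102 + 87.504 + 182.895 = 301.907 mg/L

301.907 mg/L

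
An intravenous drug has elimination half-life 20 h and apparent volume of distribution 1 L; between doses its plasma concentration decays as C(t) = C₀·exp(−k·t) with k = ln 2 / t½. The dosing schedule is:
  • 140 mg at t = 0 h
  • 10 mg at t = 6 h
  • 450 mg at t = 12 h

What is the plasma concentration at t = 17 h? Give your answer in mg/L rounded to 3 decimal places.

k = ln 2 / 20 = 0.03466 per h
Dose 1 (140 mg at t=0 h): 140·exp(−0.03466·17) = 77.670 mg/L
Dose 2 (10 mg at t=6 h): 10·exp(−0.03466·11) = 6.830 mg/L
Dose 3 (450 mg at t=12 h): 450·exp(−0.03466·5) = 378.403 mg/L
C(17) = 77.670 + 6.830 + 378.403 = 462.903 mg/L

462.903 mg/L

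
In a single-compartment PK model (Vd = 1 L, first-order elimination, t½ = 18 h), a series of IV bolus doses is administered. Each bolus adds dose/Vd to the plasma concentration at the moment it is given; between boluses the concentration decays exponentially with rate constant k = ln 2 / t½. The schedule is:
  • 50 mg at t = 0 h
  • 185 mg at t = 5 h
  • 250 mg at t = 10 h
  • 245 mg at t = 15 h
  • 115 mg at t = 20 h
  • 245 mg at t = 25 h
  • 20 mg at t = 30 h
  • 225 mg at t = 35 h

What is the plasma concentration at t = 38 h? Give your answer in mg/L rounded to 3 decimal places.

k = ln 2 / 18 = 0.03851 per h
Dose 1 (50 mg at t=0 h): 50·exp(−0.03851·38) = 11.573 mg/L
Dose 2 (185 mg at t=5 h): 185·exp(−0.03851·33) = 51.914 mg/L
Dose 3 (250 mg at t=10 h): 250·exp(−0.03851·28) = 85.049 mg/L
Dose 4 (245 mg at t=15 h): 245·exp(−0.03851·23) = 101.045 mg/L
Dose 5 (115 mg at t=20 h): 115·exp(−0.03851·18) = 57.500 mg/L
Dose 6 (245 mg at t=25 h): 245·exp(−0.03851·13) = 148.510 mg/L
Dose 7 (20 mg at t=30 h): 20·exp(−0.03851·8) = 14.697 mg/L
Dose 8 (225 mg at t=35 h): 225·exp(−0.03851·3) = 200.452 mg/L
C(38) = 11.573 + 51.914 + 85.049 + 101.045 + 57.500 + 148.510 + 14.697 + 200.452 = 670.742 mg/L

670.742 mg/L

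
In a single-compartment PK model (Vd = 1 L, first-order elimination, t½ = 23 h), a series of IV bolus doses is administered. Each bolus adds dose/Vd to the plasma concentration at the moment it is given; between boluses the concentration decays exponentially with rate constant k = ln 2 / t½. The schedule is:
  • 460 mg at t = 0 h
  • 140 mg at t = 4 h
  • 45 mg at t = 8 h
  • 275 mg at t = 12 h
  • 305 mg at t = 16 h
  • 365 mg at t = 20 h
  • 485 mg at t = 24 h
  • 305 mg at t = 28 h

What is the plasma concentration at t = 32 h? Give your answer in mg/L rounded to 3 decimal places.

1501.922 mg/L

k = ln 2 / 23 = 0.03014 per h
Dose 1 (460 mg at t=0 h): 460·exp(−0.03014·32) = 175.361 mg/L
Dose 2 (140 mg at t=4 h): 140·exp(−0.03014·28) = 60.208 mg/L
Dose 3 (45 mg at t=8 h): 45·exp(−0.03014·24) = 21.832 mg/L
Dose 4 (275 mg at t=12 h): 275·exp(−0.03014·20) = 150.511 mg/L
Dose 5 (305 mg at t=16 h): 305·exp(−0.03014·16) = 188.316 mg/L
Dose 6 (365 mg at t=20 h): 365·exp(−0.03014·12) = 254.234 mg/L
Dose 7 (485 mg at t=24 h): 485·exp(−0.03014·8) = 381.097 mg/L
Dose 8 (305 mg at t=28 h): 305·exp(−0.03014·4) = 270.363 mg/L
C(32) = 175.361 + 60.208 + 21.832 + 150.511 + 188.316 + 254.234 + 381.097 + 270.363 = 1501.922 mg/L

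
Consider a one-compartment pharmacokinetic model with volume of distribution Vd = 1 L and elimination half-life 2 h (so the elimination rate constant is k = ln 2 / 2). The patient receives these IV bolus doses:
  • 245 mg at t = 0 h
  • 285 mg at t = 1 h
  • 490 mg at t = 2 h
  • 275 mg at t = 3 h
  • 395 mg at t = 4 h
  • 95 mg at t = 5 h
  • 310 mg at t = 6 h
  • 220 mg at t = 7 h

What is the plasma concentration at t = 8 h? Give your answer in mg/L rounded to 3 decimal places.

k = ln 2 / 2 = 0.34657 per h
Dose 1 (245 mg at t=0 h): 245·exp(−0.34657·8) = 15.312 mg/L
Dose 2 (285 mg at t=1 h): 285·exp(−0.34657·7) = 25.191 mg/L
Dose 3 (490 mg at t=2 h): 490·exp(−0.34657·6) = 61.250 mg/L
Dose 4 (275 mg at t=3 h): 275·exp(−0.34657·5) = 48.614 mg/L
Dose 5 (395 mg at t=4 h): 395·exp(−0.34657·4) = 98.750 mg/L
Dose 6 (95 mg at t=5 h): 95·exp(−0.34657·3) = 33.588 mg/L
Dose 7 (310 mg at t=6 h): 310·exp(−0.34657·2) = 155.000 mg/L
Dose 8 (220 mg at t=7 h): 220·exp(−0.34657·1) = 155.563 mg/L
C(8) = 15.312 + 25.191 + 61.250 + 48.614 + 98.750 + 33.588 + 155.000 + 155.563 = 593.268 mg/L

593.268 mg/L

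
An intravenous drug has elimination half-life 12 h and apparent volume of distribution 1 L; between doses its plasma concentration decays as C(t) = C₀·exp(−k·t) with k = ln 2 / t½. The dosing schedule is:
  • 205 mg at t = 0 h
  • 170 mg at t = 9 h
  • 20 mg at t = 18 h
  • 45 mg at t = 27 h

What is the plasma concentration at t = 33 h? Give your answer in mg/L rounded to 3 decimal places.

k = ln 2 / 12 = 0.05776 per h
Dose 1 (205 mg at t=0 h): 205·exp(−0.05776·33) = 30.473 mg/L
Dose 2 (170 mg at t=9 h): 170·exp(−0.05776·24) = 42.500 mg/L
Dose 3 (20 mg at t=18 h): 20·exp(−0.05776·15) = 8.409 mg/L
Dose 4 (45 mg at t=27 h): 45·exp(−0.05776·6) = 31.820 mg/L
C(33) = 30.473 + 42.500 + 8.409 + 31.820 = 113.202 mg/L

113.202 mg/L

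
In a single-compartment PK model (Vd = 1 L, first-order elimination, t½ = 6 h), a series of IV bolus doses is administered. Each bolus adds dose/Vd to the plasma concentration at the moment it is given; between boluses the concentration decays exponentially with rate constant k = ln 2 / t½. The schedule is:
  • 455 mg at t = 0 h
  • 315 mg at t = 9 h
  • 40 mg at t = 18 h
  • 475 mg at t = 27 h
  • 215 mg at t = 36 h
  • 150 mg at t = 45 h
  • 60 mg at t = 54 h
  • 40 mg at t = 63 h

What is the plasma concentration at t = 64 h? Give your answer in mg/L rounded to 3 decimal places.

87.341 mg/L

k = ln 2 / 6 = 0.11552 per h
Dose 1 (455 mg at t=0 h): 455·exp(−0.11552·64) = 0.280 mg/L
Dose 2 (315 mg at t=9 h): 315·exp(−0.11552·55) = 0.548 mg/L
Dose 3 (40 mg at t=18 h): 40·exp(−0.11552·46) = 0.197 mg/L
Dose 4 (475 mg at t=27 h): 475·exp(−0.11552·37) = 6.612 mg/L
Dose 5 (215 mg at t=36 h): 215·exp(−0.11552·28) = 8.465 mg/L
Dose 6 (150 mg at t=45 h): 150·exp(−0.11552·19) = 16.704 mg/L
Dose 7 (60 mg at t=54 h): 60·exp(−0.11552·10) = 18.899 mg/L
Dose 8 (40 mg at t=63 h): 40·exp(−0.11552·1) = 35.636 mg/L
C(64) = 0.280 + 0.548 + 0.197 + 6.612 + 8.465 + 16.704 + 18.899 + 35.636 = 87.341 mg/L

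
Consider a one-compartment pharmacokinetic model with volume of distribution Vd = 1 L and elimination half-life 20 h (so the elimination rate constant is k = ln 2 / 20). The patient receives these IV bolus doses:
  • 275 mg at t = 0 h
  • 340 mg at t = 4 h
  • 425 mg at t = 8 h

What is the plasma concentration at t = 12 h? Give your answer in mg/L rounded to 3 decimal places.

809.088 mg/L

k = ln 2 / 20 = 0.03466 per h
Dose 1 (275 mg at t=0 h): 275·exp(−0.03466·12) = 181.432 mg/L
Dose 2 (340 mg at t=4 h): 340·exp(−0.03466·8) = 257.672 mg/L
Dose 3 (425 mg at t=8 h): 425·exp(−0.03466·4) = 369.984 mg/L
C(12) = 181.432 + 257.672 + 369.984 = 809.088 mg/L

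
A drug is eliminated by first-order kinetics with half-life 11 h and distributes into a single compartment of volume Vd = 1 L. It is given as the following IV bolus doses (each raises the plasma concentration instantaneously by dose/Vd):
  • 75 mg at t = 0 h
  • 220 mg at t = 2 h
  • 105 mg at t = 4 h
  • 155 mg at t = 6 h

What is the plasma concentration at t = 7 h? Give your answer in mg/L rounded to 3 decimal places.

k = ln 2 / 11 = 0.06301 per h
Dose 1 (75 mg at t=0 h): 75·exp(−0.06301·7) = 48.250 mg/L
Dose 2 (220 mg at t=2 h): 220·exp(−0.06301·5) = 160.543 mg/L
Dose 3 (105 mg at t=4 h): 105·exp(−0.06301·3) = 86.914 mg/L
Dose 4 (155 mg at t=6 h): 155·exp(−0.06301·1) = 145.534 mg/L
C(7) = 48.250 + 160.543 + 86.914 + 145.534 = 441.241 mg/L

441.241 mg/L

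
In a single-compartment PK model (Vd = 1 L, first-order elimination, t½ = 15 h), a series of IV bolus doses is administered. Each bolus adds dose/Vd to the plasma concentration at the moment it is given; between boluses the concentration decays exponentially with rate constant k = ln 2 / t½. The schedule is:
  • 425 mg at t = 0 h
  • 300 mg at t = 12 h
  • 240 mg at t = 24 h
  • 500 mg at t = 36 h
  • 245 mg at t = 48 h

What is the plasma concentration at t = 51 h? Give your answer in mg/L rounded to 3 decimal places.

621.950 mg/L

k = ln 2 / 15 = 0.04621 per h
Dose 1 (425 mg at t=0 h): 425·exp(−0.04621·51) = 40.261 mg/L
Dose 2 (300 mg at t=12 h): 300·exp(−0.04621·39) = 49.482 mg/L
Dose 3 (240 mg at t=24 h): 240·exp(−0.04621·27) = 68.922 mg/L
Dose 4 (500 mg at t=36 h): 500·exp(−0.04621·15) = 250.000 mg/L
Dose 5 (245 mg at t=48 h): 245·exp(−0.04621·3) = 213.285 mg/L
C(51) = 40.261 + 49.482 + 68.922 + 250.000 + 213.285 = 621.950 mg/L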